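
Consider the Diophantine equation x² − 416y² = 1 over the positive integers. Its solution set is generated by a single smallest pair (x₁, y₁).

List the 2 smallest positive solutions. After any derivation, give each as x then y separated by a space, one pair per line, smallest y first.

5201 255
54100801 2652510

√416 = [20; 2,1,1,9,1,1,2,40, …], period ℓ=8 (even) → k=7
k=0  a_k=20  p_k/q_k = 20/1
k=1  a_k=2  p_k/q_k = 41/2
…
k=3  a_k=1  p_k/q_k = 102/5
…
k=5  a_k=1  p_k/q_k = 1081/53
k=6  a_k=1  p_k/q_k = 2060/101
k=7  a_k=2  p_k/q_k = 5201/255
→ (5201, 255).  Check: 5201²=27050401, 416·255²=27050400, difference 1.
n=2: (5201,255)∘(5201,255) = (5201·5201+416·255·255, 5201·255+255·5201) = (54100801,2652510)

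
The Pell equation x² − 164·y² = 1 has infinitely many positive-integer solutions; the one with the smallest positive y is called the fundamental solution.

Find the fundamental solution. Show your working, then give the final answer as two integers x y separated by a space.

d=164: √d = [12; 1,4,6,4,1,24] (ℓ=6, even), read p_5/q_5
k=0  a_k=12  p_k/q_k = 12/1
k=1  a_k=1  p_k/q_k = 13/1
k=2  a_k=4  p_k/q_k = 64/5
k=3  a_k=6  p_k/q_k = 397/31
k=4  a_k=4  p_k/q_k = 1652/129
k=5  a_k=1  p_k/q_k = 2049/160
fundamental: x₁=2049, y₁=160  (since 4198401 − 164·25600 = 1)

2049 160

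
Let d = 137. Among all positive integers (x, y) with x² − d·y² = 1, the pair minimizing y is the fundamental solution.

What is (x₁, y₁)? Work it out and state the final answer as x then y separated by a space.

6083073 519712

√137 → a₀=11, period (1,2,2,1,1,2,2,1,22); ℓ=9 odd so k=17
step 0: (11, 1)  from 11·(1,0) + (0,1)
…
step 2: (35, 3)  from 2·(12,1) + (11,1)
step 3: (82, 7)  from 2·(35,3) + (12,1)
step 4: (117, 10)  from 1·(82,7) + (35,3)
…
step 7: (1229, 105)  from 2·(515,44) + (199,17)
…
step 9: (39597, 3383)  from 22·(1744,149) + (1229,105)
step 10: (41341, 3532)  from 1·(39597,3383) + (1744,149)
step 11: (122279, 10447)  from 2·(41341,3532) + (39597,3383)
…
step 13: (408178, 34873)  from 1·(285899,24426) + (122279,10447)
step 14: (694077, 59299)  from 1·(408178,34873) + (285899,24426)
step 15: (1796332, 153471)  from 2·(694077,59299) + (408178,34873)
step 16: (4286741, 366241)  from 2·(1796332,153471) + (694077,59299)
step 17: (6083073, 519712)  from 1·(4286741,366241) + (1796332,153471)
→ (6083073, 519712).  Check: 6083073²=37003777123329, 137·519712²=37003777123328, difference 1.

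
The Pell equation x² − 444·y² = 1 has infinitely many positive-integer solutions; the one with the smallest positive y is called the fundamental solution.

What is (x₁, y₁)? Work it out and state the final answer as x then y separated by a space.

√444 = [21; 14,42, …], period ℓ=2 (even) → k=1
k=0  a_k=21  p_k/q_k = 21/1
k=1  a_k=14  p_k/q_k = 295/14
(x₁, y₁) = (295, 14);  295² − 444·14² = 1 ✓

295 14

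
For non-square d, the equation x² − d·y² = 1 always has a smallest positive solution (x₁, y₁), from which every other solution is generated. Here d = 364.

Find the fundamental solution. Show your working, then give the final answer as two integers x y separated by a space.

4954951 259710

√364 = [19; 12,1,2,3,1,8,1,3,2,1,12,38, …], period ℓ=12 (even) → k=11
k=0  a_k=19  p_k/q_k = 19/1
k=1  a_k=12  p_k/q_k = 229/12
k=2  a_k=1  p_k/q_k = 248/13
k=3  a_k=2  p_k/q_k = 725/38
k=4  a_k=3  p_k/q_k = 2423/127
k=5  a_k=1  p_k/q_k = 3148/165
…
k=7  a_k=1  p_k/q_k = 30755/1612
k=8  a_k=3  p_k/q_k = 119872/6283
…
k=10  a_k=1  p_k/q_k = 390371/20461
k=11  a_k=12  p_k/q_k = 4954951/259710
fundamental: x₁=4954951, y₁=259710  (since 24551539412401 − 364·67449284100 = 1)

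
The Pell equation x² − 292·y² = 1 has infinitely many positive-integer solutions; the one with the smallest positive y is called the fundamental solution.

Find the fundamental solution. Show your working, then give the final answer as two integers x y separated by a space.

d=292: √d = [17; 11,2,1,3,8,3,1,2,11,34] (ℓ=10, even), read p_9/q_9
k=0  a_k=17  p_k/q_k = 17/1
…
k=3  a_k=1  p_k/q_k = 581/34
…
k=6  a_k=3  p_k/q_k = 55143/3227
k=7  a_k=1  p_k/q_k = 72812/4261
k=8  a_k=2  p_k/q_k = 200767/11749
k=9  a_k=11  p_k/q_k = 2281249/133500
(x₁, y₁) = (2281249, 133500);  2281249² − 292·133500² = 1 ✓

2281249 133500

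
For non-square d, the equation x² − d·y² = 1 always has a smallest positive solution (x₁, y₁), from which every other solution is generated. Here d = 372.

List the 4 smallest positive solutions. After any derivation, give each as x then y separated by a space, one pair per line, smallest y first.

12151 630
295293601 15310260
7176225079351 372069937890
174396621583094401 9042043615292520

√372 = [19; 3,2,12,2,3,38, …], period ℓ=6 (even) → k=5
i=0: a=19 ⇒ p=19, q=1
i=1: a=3 ⇒ p=58, q=3
i=2: a=2 ⇒ p=135, q=7
i=3: a=12 ⇒ p=1678, q=87
i=4: a=2 ⇒ p=3491, q=181
i=5: a=3 ⇒ p=12151, q=630
fundamental: x₁=12151, y₁=630  (since 147646801 − 372·396900 = 1)
(12151+630√372)^2 = 295293601 + 15310260√372
(12151+630√372)^3 = 7176225079351 + 372069937890√372
(12151+630√372)^4 = 174396621583094401 + 9042043615292520√372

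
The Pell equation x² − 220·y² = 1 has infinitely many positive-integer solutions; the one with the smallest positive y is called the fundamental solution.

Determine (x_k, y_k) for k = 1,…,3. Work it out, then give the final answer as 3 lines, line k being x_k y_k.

√220 = [14; 1,4,1,28, …], period ℓ=4 (even) → k=3
step 0: (14, 1)  from 14·(1,0) + (0,1)
step 1: (15, 1)  from 1·(14,1) + (1,0)
step 2: (74, 5)  from 4·(15,1) + (14,1)
step 3: (89, 6)  from 1·(74,5) + (15,1)
→ (89, 6).  Check: 89²=7921, 220·6²=7920, difference 1.
(x_2, y_2) = (89·89 + 220·6·6, 89·6 + 6·89) = (15841, 1068)
(x_3, y_3) = (89·15841 + 220·6·1068, 89·1068 + 6·15841) = (2819609, 190098)

89 6
15841 1068
2819609 190098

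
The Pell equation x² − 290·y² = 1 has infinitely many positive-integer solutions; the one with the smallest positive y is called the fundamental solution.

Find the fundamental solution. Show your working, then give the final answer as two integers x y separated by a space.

579 34

√290 → a₀=17, period (34); ℓ=1 odd so k=1
a_0=17:  p_0=17·1+0=17,  q_0=17·0+1=1
a_1=34:  p_1=34·17+1=579,  q_1=34·1+0=34
(x₁, y₁) = (579, 34);  579² − 290·34² = 1 ✓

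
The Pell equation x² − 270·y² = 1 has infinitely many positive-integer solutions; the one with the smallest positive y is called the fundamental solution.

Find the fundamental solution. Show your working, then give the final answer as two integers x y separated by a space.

5291 322

[16; 2,3,6,3,2,32] for √270; ℓ=6 ⇒ convergent index 5
step 0: (16, 1)  from 16·(1,0) + (0,1)
step 1: (33, 2)  from 2·(16,1) + (1,0)
…
step 4: (2284, 139)  from 3·(723,44) + (115,7)
step 5: (5291, 322)  from 2·(2284,139) + (723,44)
→ (5291, 322).  Check: 5291²=27994681, 270·322²=27994680, difference 1.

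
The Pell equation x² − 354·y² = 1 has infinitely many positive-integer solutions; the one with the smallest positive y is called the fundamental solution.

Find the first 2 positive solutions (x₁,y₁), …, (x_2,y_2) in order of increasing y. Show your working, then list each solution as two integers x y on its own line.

√354 → a₀=18, period (1,4,2,2,18,2,2,4,1,36); ℓ=10 even so k=9
i=0: a=18 ⇒ p=18, q=1
…
i=6: a=2 ⇒ p=19210, q=1021
…
i=8: a=4 ⇒ p=210294, q=11177
i=9: a=1 ⇒ p=258065, q=13716
fundamental: x₁=258065, y₁=13716  (since 66597544225 − 354·188128656 = 1)
(x_2, y_2) = (258065·258065 + 354·13716·13716, 258065·13716 + 13716·258065) = (133195088449, 7079239080)

258065 13716
133195088449 7079239080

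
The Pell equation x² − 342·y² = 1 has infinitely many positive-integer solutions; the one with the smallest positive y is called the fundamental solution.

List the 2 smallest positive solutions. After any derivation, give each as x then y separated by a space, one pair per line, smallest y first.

√342 → a₀=18, period (2,36); ℓ=2 even so k=1
a_0=18:  p_0=18·1+0=18,  q_0=18·0+1=1
a_1=2:  p_1=2·18+1=37,  q_1=2·1+0=2
(x₁, y₁) = (37, 2);  37² − 342·2² = 1 ✓
k=2:  x_2 = 37·37+342·2·2 = 2737,  y_2 = 37·2+2·37 = 148

37 2
2737 148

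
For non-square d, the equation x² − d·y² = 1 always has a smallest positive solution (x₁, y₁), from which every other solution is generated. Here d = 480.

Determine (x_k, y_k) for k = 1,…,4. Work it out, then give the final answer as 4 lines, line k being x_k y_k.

241 11
116161 5302
55989361 2555553
26986755841 1231771244

d=480: √d = [21; 1,9,1,42] (ℓ=4, even), read p_3/q_3
a_0=21:  p_0=21·1+0=21,  q_0=21·0+1=1
a_1=1:  p_1=1·21+1=22,  q_1=1·1+0=1
a_2=9:  p_2=9·22+21=219,  q_2=9·1+1=10
a_3=1:  p_3=1·219+22=241,  q_3=1·10+1=11
fundamental: x₁=241, y₁=11  (since 58081 − 480·121 = 1)
(x_2, y_2) = (241·241 + 480·11·11, 241·11 + 11·241) = (116161, 5302)
(x_3, y_3) = (241·116161 + 480·11·5302, 241·5302 + 11·116161) = (55989361, 2555553)
(x_4, y_4) = (241·55989361 + 480·11·2555553, 241·2555553 + 11·55989361) = (26986755841, 1231771244)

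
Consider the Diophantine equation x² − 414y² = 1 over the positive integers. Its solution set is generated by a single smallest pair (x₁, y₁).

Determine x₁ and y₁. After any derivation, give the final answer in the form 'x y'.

24335 1196

d=414: √d = [20; 2,1,7,2,7,1,2,40] (ℓ=8, even), read p_7/q_7
i=0: a=20 ⇒ p=20, q=1
i=1: a=2 ⇒ p=41, q=2
…
i=6: a=1 ⇒ p=8444, q=415
i=7: a=2 ⇒ p=24335, q=1196
(x₁, y₁) = (24335, 1196);  24335² − 414·1196² = 1 ✓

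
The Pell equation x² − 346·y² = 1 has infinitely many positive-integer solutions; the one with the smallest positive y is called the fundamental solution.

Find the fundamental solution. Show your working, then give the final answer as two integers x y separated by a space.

17299 930

√346 → a₀=18, period (1,1,1,1,36); ℓ=5 odd so k=9
k=0  a_k=18  p_k/q_k = 18/1
…
k=3  a_k=1  p_k/q_k = 56/3
…
k=6  a_k=1  p_k/q_k = 3497/188
…
k=8  a_k=1  p_k/q_k = 10398/559
k=9  a_k=1  p_k/q_k = 17299/930
(x₁, y₁) = (17299, 930);  17299² − 346·930² = 1 ✓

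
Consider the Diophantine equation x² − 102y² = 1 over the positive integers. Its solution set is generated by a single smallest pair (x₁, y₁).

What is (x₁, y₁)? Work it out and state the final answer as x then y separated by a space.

101 10

d=102: √d = [10; 10,20] (ℓ=2, even), read p_1/q_1
i=0: a=10 ⇒ p=10, q=1
i=1: a=10 ⇒ p=101, q=10
(x₁, y₁) = (101, 10);  101² − 102·10² = 1 ✓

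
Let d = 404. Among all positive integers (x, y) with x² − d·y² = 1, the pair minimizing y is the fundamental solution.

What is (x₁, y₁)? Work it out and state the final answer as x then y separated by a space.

201 10

[20; 10,40] for √404; ℓ=2 ⇒ convergent index 1
k=0  a_k=20  p_k/q_k = 20/1
k=1  a_k=10  p_k/q_k = 201/10
fundamental: x₁=201, y₁=10  (since 40401 − 404·100 = 1)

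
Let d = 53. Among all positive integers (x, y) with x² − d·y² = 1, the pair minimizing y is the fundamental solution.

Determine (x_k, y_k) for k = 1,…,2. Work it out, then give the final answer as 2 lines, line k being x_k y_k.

√53 = [7; 3,1,1,3,14, …], period ℓ=5 (odd) → k=9
i=0: a=7 ⇒ p=7, q=1
i=1: a=3 ⇒ p=22, q=3
…
i=3: a=1 ⇒ p=51, q=7
i=4: a=3 ⇒ p=182, q=25
…
i=7: a=1 ⇒ p=10578, q=1453
i=8: a=1 ⇒ p=18557, q=2549
i=9: a=3 ⇒ p=66249, q=9100
(x₁, y₁) = (66249, 9100);  66249² − 53·9100² = 1 ✓
(x_2, y_2) = (66249·66249 + 53·9100·9100, 66249·9100 + 9100·66249) = (8777860001, 1205731800)

66249 9100
8777860001 1205731800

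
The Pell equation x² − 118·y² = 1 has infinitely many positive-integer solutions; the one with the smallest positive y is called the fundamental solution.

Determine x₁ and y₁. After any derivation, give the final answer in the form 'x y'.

[10; 1,6,3,2,10,2,3,6,1,20] for √118; ℓ=10 ⇒ convergent index 9
i=0: a=10 ⇒ p=10, q=1
i=1: a=1 ⇒ p=11, q=1
i=2: a=6 ⇒ p=76, q=7
i=3: a=3 ⇒ p=239, q=22
i=4: a=2 ⇒ p=554, q=51
i=5: a=10 ⇒ p=5779, q=532
…
i=7: a=3 ⇒ p=42115, q=3877
i=8: a=6 ⇒ p=264802, q=24377
i=9: a=1 ⇒ p=306917, q=28254
fundamental: x₁=306917, y₁=28254  (since 94198044889 − 118·798288516 = 1)

306917 28254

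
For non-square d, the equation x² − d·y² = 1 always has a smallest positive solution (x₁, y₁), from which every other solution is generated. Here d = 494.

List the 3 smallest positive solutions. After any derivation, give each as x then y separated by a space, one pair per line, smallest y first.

√494 = [22; 4,2,2,1,2,1,2,2,4,44, …], period ℓ=10 (even) → k=9
k=0  a_k=22  p_k/q_k = 22/1
k=1  a_k=4  p_k/q_k = 89/4
k=2  a_k=2  p_k/q_k = 200/9
k=3  a_k=2  p_k/q_k = 489/22
…
k=5  a_k=2  p_k/q_k = 1867/84
k=6  a_k=1  p_k/q_k = 2556/115
…
k=8  a_k=2  p_k/q_k = 16514/743
k=9  a_k=4  p_k/q_k = 73035/3286
→ (73035, 3286).  Check: 73035²=5334111225, 494·3286²=5334111224, difference 1.
k=2:  x_2 = 73035·73035+494·3286·3286 = 10668222449,  y_2 = 73035·3286+3286·73035 = 479986020
k=3:  x_3 = 73035·10668222449+494·3286·479986020 = 1558307253052395,  y_3 = 73035·479986020+3286·10668222449 = 70111557938114

73035 3286
10668222449 479986020
1558307253052395 70111557938114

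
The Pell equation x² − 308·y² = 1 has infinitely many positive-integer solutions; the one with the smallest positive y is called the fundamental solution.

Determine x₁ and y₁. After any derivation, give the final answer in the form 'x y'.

351 20

√308 → a₀=17, period (1,1,4,1,1,34); ℓ=6 even so k=5
k=0  a_k=17  p_k/q_k = 17/1
k=1  a_k=1  p_k/q_k = 18/1
k=2  a_k=1  p_k/q_k = 35/2
k=3  a_k=4  p_k/q_k = 158/9
k=4  a_k=1  p_k/q_k = 193/11
k=5  a_k=1  p_k/q_k = 351/20
→ (351, 20).  Check: 351²=123201, 308·20²=123200, difference 1.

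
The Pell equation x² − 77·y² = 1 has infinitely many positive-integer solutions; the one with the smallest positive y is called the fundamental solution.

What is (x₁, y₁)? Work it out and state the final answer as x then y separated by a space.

√77 = [8; 1,3,2,3,1,16, …], period ℓ=6 (even) → k=5
i=0: a=8 ⇒ p=8, q=1
…
i=2: a=3 ⇒ p=35, q=4
i=3: a=2 ⇒ p=79, q=9
i=4: a=3 ⇒ p=272, q=31
i=5: a=1 ⇒ p=351, q=40
(x₁, y₁) = (351, 40);  351² − 77·40² = 1 ✓

351 40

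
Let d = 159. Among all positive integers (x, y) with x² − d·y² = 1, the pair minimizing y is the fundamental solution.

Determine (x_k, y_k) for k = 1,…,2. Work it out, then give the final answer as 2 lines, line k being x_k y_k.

1324 105
3505951 278040

√159 → a₀=12, period (1,1,1,1,3,1,1,1,1,24); ℓ=10 even so k=9
step 0: (12, 1)  from 12·(1,0) + (0,1)
step 1: (13, 1)  from 1·(12,1) + (1,0)
…
step 5: (227, 18)  from 3·(63,5) + (38,3)
step 6: (290, 23)  from 1·(227,18) + (63,5)
step 7: (517, 41)  from 1·(290,23) + (227,18)
step 8: (807, 64)  from 1·(517,41) + (290,23)
step 9: (1324, 105)  from 1·(807,64) + (517,41)
fundamental: x₁=1324, y₁=105  (since 1752976 − 159·11025 = 1)
(x_2, y_2) = (1324·1324 + 159·105·105, 1324·105 + 105·1324) = (3505951, 278040)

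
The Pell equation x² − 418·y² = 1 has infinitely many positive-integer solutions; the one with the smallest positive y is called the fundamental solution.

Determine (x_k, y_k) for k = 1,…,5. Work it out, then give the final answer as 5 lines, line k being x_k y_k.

[20; 2,4,20,4,2,40] for √418; ℓ=6 ⇒ convergent index 5
i=0: a=20 ⇒ p=20, q=1
…
i=2: a=4 ⇒ p=184, q=9
…
i=4: a=4 ⇒ p=15068, q=737
i=5: a=2 ⇒ p=33857, q=1656
(x₁, y₁) = (33857, 1656);  33857² − 418·1656² = 1 ✓
(33857+1656√418)^2 = 2292592897 + 112134384√418
(33857+1656√418)^3 = 155240635393601 + 7593067676520√418
(33857+1656√418)^4 = 10511964382749705217 + 514156984535740896√418
(33857+1656√418)^5 = 711807156058272903670337 + 34815626043260091355224√418

33857 1656
2292592897 112134384
155240635393601 7593067676520
10511964382749705217 514156984535740896
711807156058272903670337 34815626043260091355224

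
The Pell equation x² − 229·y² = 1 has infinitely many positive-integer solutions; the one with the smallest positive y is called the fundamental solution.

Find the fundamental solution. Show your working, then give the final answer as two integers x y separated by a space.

[15; 7,1,1,7,30] for √229; ℓ=5 ⇒ convergent index 9
i=0: a=15 ⇒ p=15, q=1
i=1: a=7 ⇒ p=106, q=7
…
i=4: a=7 ⇒ p=1710, q=113
…
i=6: a=7 ⇒ p=362399, q=23948
i=7: a=1 ⇒ p=413926, q=27353
i=8: a=1 ⇒ p=776325, q=51301
i=9: a=7 ⇒ p=5848201, q=386460
→ (5848201, 386460).  Check: 5848201²=34201454936401, 229·386460²=34201454936400, difference 1.

5848201 386460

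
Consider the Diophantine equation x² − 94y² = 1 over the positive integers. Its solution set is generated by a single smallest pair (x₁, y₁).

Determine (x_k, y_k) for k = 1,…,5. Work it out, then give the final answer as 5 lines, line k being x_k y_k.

√94 → a₀=9, period (1,2,3,1,1,…,2,1,18); ℓ=16 even so k=15
i=0: a=9 ⇒ p=9, q=1
…
i=3: a=3 ⇒ p=97, q=10
i=4: a=1 ⇒ p=126, q=13
i=5: a=1 ⇒ p=223, q=23
…
i=8: a=8 ⇒ p=12953, q=1336
…
i=11: a=1 ⇒ p=99455, q=10258
…
i=13: a=3 ⇒ p=652934, q=67345
i=14: a=2 ⇒ p=1490361, q=153719
i=15: a=1 ⇒ p=2143295, q=221064
→ (2143295, 221064).  Check: 2143295²=4593713457025, 94·221064²=4593713457024, difference 1.
k=2:  x_2 = 2143295·2143295+94·221064·221064 = 9187426914049,  y_2 = 2143295·221064+221064·2143295 = 947610731760
k=3:  x_3 = 2143295·9187426914049+94·221064·947610731760 = 39382732335491159615,  y_3 = 2143295·947610731760+221064·9187426914049 = 4062018686654877336
k=4:  x_4 = 2143295·39382732335491159615+94·221064·4062018686654877336 = 168817626601983862467148801,  y_4 = 2143295·4062018686654877336+221064·39382732335491159615 = 17412208682026983028992480
k=5:  x_5 = 2143295·168817626601983862467148801+94·221064·17412208682026983028992480 = 723651950015758622280719887718975,  y_5 = 2143295·17412208682026983028992480+221064·168817626601983862467148801 = 74638999614285983163562219965864

2143295 221064
9187426914049 947610731760
39382732335491159615 4062018686654877336
168817626601983862467148801 17412208682026983028992480
723651950015758622280719887718975 74638999614285983163562219965864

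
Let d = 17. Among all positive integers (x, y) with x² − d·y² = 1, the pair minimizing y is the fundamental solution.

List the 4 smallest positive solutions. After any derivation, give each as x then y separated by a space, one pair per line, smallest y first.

33 8
2177 528
143649 34840
9478657 2298912

d=17: √d = [4; 8] (ℓ=1, odd), read p_1/q_1
i=0: a=4 ⇒ p=4, q=1
i=1: a=8 ⇒ p=33, q=8
(x₁, y₁) = (33, 8);  33² − 17·8² = 1 ✓
k=2:  x_2 = 33·33+17·8·8 = 2177,  y_2 = 33·8+8·33 = 528
k=3:  x_3 = 33·2177+17·8·528 = 143649,  y_3 = 33·528+8·2177 = 34840
k=4:  x_4 = 33·143649+17·8·34840 = 9478657,  y_4 = 33·34840+8·143649 = 2298912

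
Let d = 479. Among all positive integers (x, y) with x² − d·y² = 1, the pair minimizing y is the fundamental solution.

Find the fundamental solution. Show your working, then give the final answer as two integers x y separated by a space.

[21; 1,7,1,3,2,21,2,3,1,7,1,42] for √479; ℓ=12 ⇒ convergent index 11
a_0=21:  p_0=21·1+0=21,  q_0=21·0+1=1
a_1=1:  p_1=1·21+1=22,  q_1=1·1+0=1
a_2=7:  p_2=7·22+21=175,  q_2=7·1+1=8
…
a_4=3:  p_4=3·197+175=766,  q_4=3·9+8=35
…
a_10=7:  p_10=7·340591+264712=2648849,  q_10=7·15562+12095=121029
a_11=1:  p_11=1·2648849+340591=2989440,  q_11=1·121029+15562=136591
fundamental: x₁=2989440, y₁=136591  (since 8936751513600 − 479·18657101281 = 1)

2989440 136591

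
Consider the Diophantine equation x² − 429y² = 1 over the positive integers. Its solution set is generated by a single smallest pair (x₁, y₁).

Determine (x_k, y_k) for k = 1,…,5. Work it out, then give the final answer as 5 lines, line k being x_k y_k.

√429 → a₀=20, period (1,2,2,9,1,12,1,9,2,2,1,40); ℓ=12 even so k=11
step 0: (20, 1)  from 20·(1,0) + (0,1)
…
step 3: (145, 7)  from 2·(62,3) + (21,1)
…
step 5: (1512, 73)  from 1·(1367,66) + (145,7)
step 6: (19511, 942)  from 12·(1512,73) + (1367,66)
step 7: (21023, 1015)  from 1·(19511,942) + (1512,73)
step 8: (208718, 10077)  from 9·(21023,1015) + (19511,942)
step 9: (438459, 21169)  from 2·(208718,10077) + (21023,1015)
step 10: (1085636, 52415)  from 2·(438459,21169) + (208718,10077)
step 11: (1524095, 73584)  from 1·(1085636,52415) + (438459,21169)
fundamental: x₁=1524095, y₁=73584  (since 2322865569025 − 429·5414605056 = 1)
(x_2, y_2) = (1524095·1524095 + 429·73584·73584, 1524095·73584 + 73584·1524095) = (4645731138049, 224298012960)
(x_3, y_3) = (1524095·4645731138049 + 429·73584·224298012960, 1524095·224298012960 + 73584·4645731138049) = (14161071197688057215, 683702960124468816)
(x_4, y_4) = (1524095·14161071197688057215 + 429·73584·683702960124468816, 1524095·683702960124468816 + 73584·14161071197688057215) = (43165635614076113391052801, 2084056526021580302230080)
(x_5, y_5) = (1524095·43165635614076113391052801 + 429·73584·2084056526021580302230080, 1524095·2084056526021580302230080 + 73584·43165635614076113391052801) = (131577058822456507006275549422975, 6352600262053037158494583086384)

1524095 73584
4645731138049 224298012960
14161071197688057215 683702960124468816
43165635614076113391052801 2084056526021580302230080
131577058822456507006275549422975 6352600262053037158494583086384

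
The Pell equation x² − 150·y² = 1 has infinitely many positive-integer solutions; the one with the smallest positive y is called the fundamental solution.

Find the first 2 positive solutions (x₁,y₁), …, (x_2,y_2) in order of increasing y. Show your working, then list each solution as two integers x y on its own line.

√150 = [12; 4,24, …], period ℓ=2 (even) → k=1
a_0=12:  p_0=12·1+0=12,  q_0=12·0+1=1
a_1=4:  p_1=4·12+1=49,  q_1=4·1+0=4
→ (49, 4).  Check: 49²=2401, 150·4²=2400, difference 1.
(x_2, y_2) = (49·49 + 150·4·4, 49·4 + 4·49) = (4801, 392)

49 4
4801 392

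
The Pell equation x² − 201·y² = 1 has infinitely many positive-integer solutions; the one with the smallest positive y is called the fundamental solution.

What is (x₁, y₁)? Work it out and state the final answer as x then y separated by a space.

d=201: √d = [14; 5,1,1,1,2,…,1,5,28] (ℓ=14, even), read p_13/q_13
a_0=14:  p_0=14·1+0=14,  q_0=14·0+1=1
a_1=5:  p_1=5·14+1=71,  q_1=5·1+0=5
…
a_3=1:  p_3=1·85+71=156,  q_3=1·6+5=11
a_4=1:  p_4=1·156+85=241,  q_4=1·11+6=17
a_5=2:  p_5=2·241+156=638,  q_5=2·17+11=45
…
a_7=8:  p_7=8·879+638=7670,  q_7=8·62+45=541
a_8=1:  p_8=1·7670+879=8549,  q_8=1·541+62=603
…
a_12=1:  p_12=1·58085+33317=91402,  q_12=1·4097+2350=6447
a_13=5:  p_13=5·91402+58085=515095,  q_13=5·6447+4097=36332
(x₁, y₁) = (515095, 36332);  515095² − 201·36332² = 1 ✓

515095 36332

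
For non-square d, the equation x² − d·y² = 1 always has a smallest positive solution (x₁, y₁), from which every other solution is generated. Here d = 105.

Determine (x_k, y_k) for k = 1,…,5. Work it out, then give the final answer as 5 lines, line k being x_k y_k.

√105 → a₀=10, period (4,20); ℓ=2 even so k=1
i=0: a=10 ⇒ p=10, q=1
i=1: a=4 ⇒ p=41, q=4
(x₁, y₁) = (41, 4);  41² − 105·4² = 1 ✓
k=2:  x_2 = 41·41+105·4·4 = 3361,  y_2 = 41·4+4·41 = 328
k=3:  x_3 = 41·3361+105·4·328 = 275561,  y_3 = 41·328+4·3361 = 26892
k=4:  x_4 = 41·275561+105·4·26892 = 22592641,  y_4 = 41·26892+4·275561 = 2204816
k=5:  x_5 = 41·22592641+105·4·2204816 = 1852321001,  y_5 = 41·2204816+4·22592641 = 180768020

41 4
3361 328
275561 26892
22592641 2204816
1852321001 180768020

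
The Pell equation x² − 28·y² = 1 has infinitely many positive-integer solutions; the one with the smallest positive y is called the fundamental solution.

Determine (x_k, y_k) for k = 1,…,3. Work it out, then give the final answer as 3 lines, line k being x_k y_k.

127 24
32257 6096
8193151 1548360

√28 = [5; 3,2,3,10, …], period ℓ=4 (even) → k=3
a_0=5:  p_0=5·1+0=5,  q_0=5·0+1=1
a_1=3:  p_1=3·5+1=16,  q_1=3·1+0=3
a_2=2:  p_2=2·16+5=37,  q_2=2·3+1=7
a_3=3:  p_3=3·37+16=127,  q_3=3·7+3=24
fundamental: x₁=127, y₁=24  (since 16129 − 28·576 = 1)
(x_2, y_2) = (127·127 + 28·24·24, 127·24 + 24·127) = (32257, 6096)
(x_3, y_3) = (127·32257 + 28·24·6096, 127·6096 + 24·32257) = (8193151, 1548360)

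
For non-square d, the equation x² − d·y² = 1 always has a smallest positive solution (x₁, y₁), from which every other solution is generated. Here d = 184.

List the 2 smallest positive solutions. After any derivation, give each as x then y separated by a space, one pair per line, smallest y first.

√184 = [13; 1,1,3,2,1,2,1,2,3,1,1,26, …], period ℓ=12 (even) → k=11
k=0  a_k=13  p_k/q_k = 13/1
…
k=4  a_k=2  p_k/q_k = 217/16
k=5  a_k=1  p_k/q_k = 312/23
…
k=7  a_k=1  p_k/q_k = 1153/85
…
k=10  a_k=1  p_k/q_k = 13741/1013
k=11  a_k=1  p_k/q_k = 24335/1794
→ (24335, 1794).  Check: 24335²=592192225, 184·1794²=592192224, difference 1.
n=2: (24335,1794)∘(24335,1794) = (24335·24335+184·1794·1794, 24335·1794+1794·24335) = (1184384449,87313980)

24335 1794
1184384449 87313980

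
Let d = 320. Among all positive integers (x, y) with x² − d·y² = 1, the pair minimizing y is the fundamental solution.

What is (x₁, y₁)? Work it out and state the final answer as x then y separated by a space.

161 9

d=320: √d = [17; 1,7,1,34] (ℓ=4, even), read p_3/q_3
k=0  a_k=17  p_k/q_k = 17/1
…
k=2  a_k=7  p_k/q_k = 143/8
k=3  a_k=1  p_k/q_k = 161/9
→ (161, 9).  Check: 161²=25921, 320·9²=25920, difference 1.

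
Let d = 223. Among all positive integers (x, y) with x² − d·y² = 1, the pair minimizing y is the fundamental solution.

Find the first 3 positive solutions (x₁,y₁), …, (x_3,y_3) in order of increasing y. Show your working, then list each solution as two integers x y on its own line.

d=223: √d = [14; 1,13,1,28] (ℓ=4, even), read p_3/q_3
k=0  a_k=14  p_k/q_k = 14/1
…
k=2  a_k=13  p_k/q_k = 209/14
k=3  a_k=1  p_k/q_k = 224/15
→ (224, 15).  Check: 224²=50176, 223·15²=50175, difference 1.
n=2: (224,15)∘(224,15) = (224·224+223·15·15, 224·15+15·224) = (100351,6720)
n=3: (100351,6720)∘(224,15) = (224·100351+223·15·6720, 224·6720+15·100351) = (44957024,3010545)

224 15
100351 6720
44957024 3010545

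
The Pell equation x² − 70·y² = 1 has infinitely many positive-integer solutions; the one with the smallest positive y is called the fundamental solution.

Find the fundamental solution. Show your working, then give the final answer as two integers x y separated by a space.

251 30

[8; 2,1,2,1,2,16] for √70; ℓ=6 ⇒ convergent index 5
a_0=8:  p_0=8·1+0=8,  q_0=8·0+1=1
a_1=2:  p_1=2·8+1=17,  q_1=2·1+0=2
a_2=1:  p_2=1·17+8=25,  q_2=1·2+1=3
…
a_4=1:  p_4=1·67+25=92,  q_4=1·8+3=11
a_5=2:  p_5=2·92+67=251,  q_5=2·11+8=30
fundamental: x₁=251, y₁=30  (since 63001 − 70·900 = 1)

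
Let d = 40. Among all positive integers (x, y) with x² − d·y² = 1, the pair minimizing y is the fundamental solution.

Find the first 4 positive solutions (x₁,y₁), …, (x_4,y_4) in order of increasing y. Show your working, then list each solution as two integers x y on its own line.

d=40: √d = [6; 3,12] (ℓ=2, even), read p_1/q_1
step 0: (6, 1)  from 6·(1,0) + (0,1)
step 1: (19, 3)  from 3·(6,1) + (1,0)
→ (19, 3).  Check: 19²=361, 40·3²=360, difference 1.
n=2: (19,3)∘(19,3) = (19·19+40·3·3, 19·3+3·19) = (721,114)
n=3: (721,114)∘(19,3) = (19·721+40·3·114, 19·114+3·721) = (27379,4329)
n=4: (27379,4329)∘(19,3) = (19·27379+40·3·4329, 19·4329+3·27379) = (1039681,164388)

19 3
721 114
27379 4329
1039681 164388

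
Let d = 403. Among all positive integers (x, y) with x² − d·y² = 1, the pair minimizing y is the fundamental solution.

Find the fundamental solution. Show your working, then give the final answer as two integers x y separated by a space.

669878 33369

d=403: √d = [20; 13,2,1,3,1,3,1,2,13,40] (ℓ=10, even), read p_9/q_9
k=0  a_k=20  p_k/q_k = 20/1
…
k=2  a_k=2  p_k/q_k = 542/27
…
k=5  a_k=1  p_k/q_k = 3754/187
…
k=7  a_k=1  p_k/q_k = 17967/895
k=8  a_k=2  p_k/q_k = 50147/2498
k=9  a_k=13  p_k/q_k = 669878/33369
(x₁, y₁) = (669878, 33369);  669878² − 403·33369² = 1 ✓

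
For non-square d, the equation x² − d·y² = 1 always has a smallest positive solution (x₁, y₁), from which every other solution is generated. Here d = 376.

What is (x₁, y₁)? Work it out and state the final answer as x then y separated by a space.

2143295 110532

√376 = [19; 2,1,1,3,1,…,1,2,38, …], period ℓ=16 (even) → k=15
a_0=19:  p_0=19·1+0=19,  q_0=19·0+1=1
…
a_2=1:  p_2=1·39+19=58,  q_2=1·2+1=3
…
a_5=1:  p_5=1·349+97=446,  q_5=1·18+5=23
…
a_7=2:  p_7=2·1241+446=2928,  q_7=2·64+23=151
…
a_13=1:  p_13=1·368986+99455=468441,  q_13=1·19029+5129=24158
a_14=1:  p_14=1·468441+368986=837427,  q_14=1·24158+19029=43187
a_15=2:  p_15=2·837427+468441=2143295,  q_15=2·43187+24158=110532
→ (2143295, 110532).  Check: 2143295²=4593713457025, 376·110532²=4593713457024, difference 1.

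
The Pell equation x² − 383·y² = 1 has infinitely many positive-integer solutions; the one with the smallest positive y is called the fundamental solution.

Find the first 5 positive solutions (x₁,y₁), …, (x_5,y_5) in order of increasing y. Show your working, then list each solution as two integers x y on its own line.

18768 959
704475647 35997024
26443197867024 1351184291905
992571874432137217 50718053544949056
37257177852241504710288 1903752856512023474111

[19; 1,1,3,19,3,1,1,38] for √383; ℓ=8 ⇒ convergent index 7
k=0  a_k=19  p_k/q_k = 19/1
…
k=4  a_k=19  p_k/q_k = 2642/135
…
k=6  a_k=1  p_k/q_k = 10705/547
k=7  a_k=1  p_k/q_k = 18768/959
→ (18768, 959).  Check: 18768²=352237824, 383·959²=352237823, difference 1.
(x_2, y_2) = (18768·18768 + 383·959·959, 18768·959 + 959·18768) = (704475647, 35997024)
(x_3, y_3) = (18768·704475647 + 383·959·35997024, 18768·35997024 + 959·704475647) = (26443197867024, 1351184291905)
(x_4, y_4) = (18768·26443197867024 + 383·959·1351184291905, 18768·1351184291905 + 959·26443197867024) = (992571874432137217, 50718053544949056)
(x_5, y_5) = (18768·992571874432137217 + 383·959·50718053544949056, 18768·50718053544949056 + 959·992571874432137217) = (37257177852241504710288, 1903752856512023474111)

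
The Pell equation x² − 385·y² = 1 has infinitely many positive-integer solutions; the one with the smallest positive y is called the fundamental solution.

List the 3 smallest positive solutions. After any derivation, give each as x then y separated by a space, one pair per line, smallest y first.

√385 = [19; 1,1,1,1,1,…,1,1,38, …], period ℓ=16 (even) → k=15
k=0  a_k=19  p_k/q_k = 19/1
k=1  a_k=1  p_k/q_k = 20/1
…
k=3  a_k=1  p_k/q_k = 59/3
…
k=5  a_k=1  p_k/q_k = 157/8
k=6  a_k=3  p_k/q_k = 569/29
…
k=9  a_k=1  p_k/q_k = 2747/140
…
k=13  a_k=1  p_k/q_k = 36280/1849
k=14  a_k=1  p_k/q_k = 59551/3035
k=15  a_k=1  p_k/q_k = 95831/4884
→ (95831, 4884).  Check: 95831²=9183580561, 385·4884²=9183580560, difference 1.
n=2: (95831,4884)∘(95831,4884) = (95831·95831+385·4884·4884, 95831·4884+4884·95831) = (18367161121,936077208)
n=3: (18367161121,936077208)∘(95831,4884) = (95831·18367161121+385·4884·936077208, 95831·936077208+4884·18367161121) = (3520286834677271,179410429834812)

95831 4884
18367161121 936077208
3520286834677271 179410429834812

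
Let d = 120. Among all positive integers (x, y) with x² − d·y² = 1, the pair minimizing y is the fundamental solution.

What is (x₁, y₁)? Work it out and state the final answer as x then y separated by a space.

[10; 1,20] for √120; ℓ=2 ⇒ convergent index 1
i=0: a=10 ⇒ p=10, q=1
i=1: a=1 ⇒ p=11, q=1
→ (11, 1).  Check: 11²=121, 120·1²=120, difference 1.

11 1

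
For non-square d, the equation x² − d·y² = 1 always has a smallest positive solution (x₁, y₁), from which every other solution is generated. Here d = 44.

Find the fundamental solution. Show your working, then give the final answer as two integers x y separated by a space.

199 30

√44 = [6; 1,1,1,2,1,1,1,12, …], period ℓ=8 (even) → k=7
k=0  a_k=6  p_k/q_k = 6/1
…
k=2  a_k=1  p_k/q_k = 13/2
k=3  a_k=1  p_k/q_k = 20/3
…
k=5  a_k=1  p_k/q_k = 73/11
k=6  a_k=1  p_k/q_k = 126/19
k=7  a_k=1  p_k/q_k = 199/30
fundamental: x₁=199, y₁=30  (since 39601 − 44·900 = 1)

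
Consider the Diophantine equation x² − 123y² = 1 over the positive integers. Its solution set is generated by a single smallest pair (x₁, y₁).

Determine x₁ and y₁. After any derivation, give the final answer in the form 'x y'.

122 11

√123 → a₀=11, period (11,22); ℓ=2 even so k=1
k=0  a_k=11  p_k/q_k = 11/1
k=1  a_k=11  p_k/q_k = 122/11
→ (122, 11).  Check: 122²=14884, 123·11²=14883, difference 1.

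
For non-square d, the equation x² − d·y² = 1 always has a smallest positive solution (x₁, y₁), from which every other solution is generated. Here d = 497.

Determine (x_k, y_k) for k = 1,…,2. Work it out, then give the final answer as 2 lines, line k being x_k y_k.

d=497: √d = [22; 3,2,2,5,6,5,2,2,3,44] (ℓ=10, even), read p_9/q_9
i=0: a=22 ⇒ p=22, q=1
i=1: a=3 ⇒ p=67, q=3
i=2: a=2 ⇒ p=156, q=7
i=3: a=2 ⇒ p=379, q=17
…
i=5: a=6 ⇒ p=12685, q=569
…
i=7: a=2 ⇒ p=143637, q=6443
i=8: a=2 ⇒ p=352750, q=15823
i=9: a=3 ⇒ p=1201887, q=53912
→ (1201887, 53912).  Check: 1201887²=1444532360769, 497·53912²=1444532360768, difference 1.
n=2: (1201887,53912)∘(1201887,53912) = (1201887·1201887+497·53912·53912, 1201887·53912+53912·1201887) = (2889064721537,129592263888)

1201887 53912
2889064721537 129592263888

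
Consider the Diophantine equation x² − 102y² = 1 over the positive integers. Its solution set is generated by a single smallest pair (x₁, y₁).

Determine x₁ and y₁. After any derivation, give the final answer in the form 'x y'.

√102 → a₀=10, period (10,20); ℓ=2 even so k=1
a_0=10:  p_0=10·1+0=10,  q_0=10·0+1=1
a_1=10:  p_1=10·10+1=101,  q_1=10·1+0=10
fundamental: x₁=101, y₁=10  (since 10201 − 102·100 = 1)

101 10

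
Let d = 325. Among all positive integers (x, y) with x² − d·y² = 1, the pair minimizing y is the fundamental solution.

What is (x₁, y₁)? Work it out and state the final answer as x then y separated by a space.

[18; 36] for √325; ℓ=1 ⇒ convergent index 1
k=0  a_k=18  p_k/q_k = 18/1
k=1  a_k=36  p_k/q_k = 649/36
fundamental: x₁=649, y₁=36  (since 421201 − 325·1296 = 1)

649 36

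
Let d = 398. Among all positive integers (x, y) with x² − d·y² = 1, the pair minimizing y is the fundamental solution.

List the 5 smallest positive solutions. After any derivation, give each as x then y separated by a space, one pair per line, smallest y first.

d=398: √d = [19; 1,18,1,38] (ℓ=4, even), read p_3/q_3
step 0: (19, 1)  from 19·(1,0) + (0,1)
…
step 2: (379, 19)  from 18·(20,1) + (19,1)
step 3: (399, 20)  from 1·(379,19) + (20,1)
→ (399, 20).  Check: 399²=159201, 398·20²=159200, difference 1.
n=2: (399,20)∘(399,20) = (399·399+398·20·20, 399·20+20·399) = (318401,15960)
n=3: (318401,15960)∘(399,20) = (399·318401+398·20·15960, 399·15960+20·318401) = (254083599,12736060)
n=4: (254083599,12736060)∘(399,20) = (399·254083599+398·20·12736060, 399·12736060+20·254083599) = (202758393601,10163359920)
n=5: (202758393601,10163359920)∘(399,20) = (399·202758393601+398·20·10163359920, 399·10163359920+20·202758393601) = (161800944009999,8110348480100)

399 20
318401 15960
254083599 12736060
202758393601 10163359920
161800944009999 8110348480100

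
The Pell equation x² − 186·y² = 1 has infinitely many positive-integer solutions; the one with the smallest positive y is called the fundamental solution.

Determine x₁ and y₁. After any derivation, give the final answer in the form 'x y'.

[13; 1,1,1,3,4,3,1,1,1,26] for √186; ℓ=10 ⇒ convergent index 9
k=0  a_k=13  p_k/q_k = 13/1
k=1  a_k=1  p_k/q_k = 14/1
…
k=3  a_k=1  p_k/q_k = 41/3
k=4  a_k=3  p_k/q_k = 150/11
k=5  a_k=4  p_k/q_k = 641/47
k=6  a_k=3  p_k/q_k = 2073/152
k=7  a_k=1  p_k/q_k = 2714/199
k=8  a_k=1  p_k/q_k = 4787/351
k=9  a_k=1  p_k/q_k = 7501/550
→ (7501, 550).  Check: 7501²=56265001, 186·550²=56265000, difference 1.

7501 550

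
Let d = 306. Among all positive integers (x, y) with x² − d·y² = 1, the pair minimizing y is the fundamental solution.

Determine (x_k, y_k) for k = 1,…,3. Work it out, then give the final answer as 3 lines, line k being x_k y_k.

√306 = [17; 2,34, …], period ℓ=2 (even) → k=1
step 0: (17, 1)  from 17·(1,0) + (0,1)
step 1: (35, 2)  from 2·(17,1) + (1,0)
fundamental: x₁=35, y₁=2  (since 1225 − 306·4 = 1)
(x_2, y_2) = (35·35 + 306·2·2, 35·2 + 2·35) = (2449, 140)
(x_3, y_3) = (35·2449 + 306·2·140, 35·140 + 2·2449) = (171395, 9798)

35 2
2449 140
171395 9798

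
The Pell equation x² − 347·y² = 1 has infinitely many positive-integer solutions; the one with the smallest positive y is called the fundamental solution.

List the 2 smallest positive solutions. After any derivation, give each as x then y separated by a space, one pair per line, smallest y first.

√347 = [18; 1,1,1,2,4,…,1,1,36, …], period ℓ=14 (even) → k=13
a_0=18:  p_0=18·1+0=18,  q_0=18·0+1=1
…
a_2=1:  p_2=1·19+18=37,  q_2=1·1+1=2
…
a_6=1:  p_6=1·652+149=801,  q_6=1·35+8=43
…
a_9=4:  p_9=4·15070+14269=74549,  q_9=4·809+766=4002
…
a_11=1:  p_11=1·164168+74549=238717,  q_11=1·8813+4002=12815
a_12=1:  p_12=1·238717+164168=402885,  q_12=1·12815+8813=21628
a_13=1:  p_13=1·402885+238717=641602,  q_13=1·21628+12815=34443
fundamental: x₁=641602, y₁=34443  (since 411653126404 − 347·1186320249 = 1)
(641602+34443√347)^2 = 823306252807 + 44197395372√347

641602 34443
823306252807 44197395372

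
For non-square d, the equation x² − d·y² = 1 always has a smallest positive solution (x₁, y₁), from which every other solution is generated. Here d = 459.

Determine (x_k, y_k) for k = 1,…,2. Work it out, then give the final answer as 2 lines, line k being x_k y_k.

√459 → a₀=21, period (2,2,1,4,21,4,1,2,2,42); ℓ=10 even so k=9
step 0: (21, 1)  from 21·(1,0) + (0,1)
step 1: (43, 2)  from 2·(21,1) + (1,0)
…
step 8: (212079, 9899)  from 2·(75692,3533) + (60695,2833)
step 9: (499850, 23331)  from 2·(212079,9899) + (75692,3533)
→ (499850, 23331).  Check: 499850²=249850022500, 459·23331²=249850022499, difference 1.
k=2:  x_2 = 499850·499850+459·23331·23331 = 499700044999,  y_2 = 499850·23331+23331·499850 = 23324000700

499850 23331
499700044999 23324000700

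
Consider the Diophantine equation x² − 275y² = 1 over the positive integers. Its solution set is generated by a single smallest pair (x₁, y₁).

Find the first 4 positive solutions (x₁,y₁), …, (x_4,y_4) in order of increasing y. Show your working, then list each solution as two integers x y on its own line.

199 12
79201 4776
31521799 1900836
12545596801 756527952

d=275: √d = [16; 1,1,2,1,1,32] (ℓ=6, even), read p_5/q_5
i=0: a=16 ⇒ p=16, q=1
i=1: a=1 ⇒ p=17, q=1
i=2: a=1 ⇒ p=33, q=2
…
i=4: a=1 ⇒ p=116, q=7
i=5: a=1 ⇒ p=199, q=12
fundamental: x₁=199, y₁=12  (since 39601 − 275·144 = 1)
k=2:  x_2 = 199·199+275·12·12 = 79201,  y_2 = 199·12+12·199 = 4776
k=3:  x_3 = 199·79201+275·12·4776 = 31521799,  y_3 = 199·4776+12·79201 = 1900836
k=4:  x_4 = 199·31521799+275·12·1900836 = 12545596801,  y_4 = 199·1900836+12·31521799 = 756527952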